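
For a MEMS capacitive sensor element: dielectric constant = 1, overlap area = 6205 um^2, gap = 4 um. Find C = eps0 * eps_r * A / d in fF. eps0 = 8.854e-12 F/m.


Step 1: Convert area to m^2: A = 6205e-12 m^2
Step 2: Convert gap to m: d = 4e-6 m
Step 3: C = eps0 * eps_r * A / d
C = 8.854e-12 * 1 * 6205e-12 / 4e-6
Step 4: Convert to fF (multiply by 1e15).
C = 13.73 fF


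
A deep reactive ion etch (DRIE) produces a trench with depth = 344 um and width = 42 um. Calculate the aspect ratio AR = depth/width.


Step 1: AR = depth / width
Step 2: AR = 344 / 42
AR = 8.2


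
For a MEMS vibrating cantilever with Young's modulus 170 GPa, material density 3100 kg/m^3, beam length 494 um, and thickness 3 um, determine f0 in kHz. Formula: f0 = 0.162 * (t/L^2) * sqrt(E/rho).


Step 1: Convert units to SI.
t_SI = 3e-6 m, L_SI = 494e-6 m
Step 2: Calculate sqrt(E/rho).
sqrt(170e9 / 3100) = 7405.32 m/s
Step 3: Compute f0.
f0 = 0.162 * 3e-6 / (494e-6)^2 * 7405.32 = 14747.8 Hz = 14.75 kHz


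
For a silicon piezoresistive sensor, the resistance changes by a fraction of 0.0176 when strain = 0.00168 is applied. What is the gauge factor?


Step 1: Identify values.
dR/R = 0.0176, strain = 0.00168
Step 2: GF = (dR/R) / strain = 0.0176 / 0.00168
GF = 10.5


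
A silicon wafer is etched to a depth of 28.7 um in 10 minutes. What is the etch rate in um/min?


Step 1: Etch rate = depth / time
Step 2: rate = 28.7 / 10
rate = 2.87 um/min


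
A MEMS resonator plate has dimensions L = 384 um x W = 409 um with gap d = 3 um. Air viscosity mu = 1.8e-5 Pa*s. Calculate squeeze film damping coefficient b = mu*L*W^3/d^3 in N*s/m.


Step 1: Convert to SI.
L = 384e-6 m, W = 409e-6 m, d = 3e-6 m
Step 2: W^3 = (409e-6)^3 = 6.84e-11 m^3
Step 3: d^3 = (3e-6)^3 = 2.70e-17 m^3
Step 4: b = 1.8e-5 * 384e-6 * 6.84e-11 / 2.70e-17
b = 1.75e-02 N*s/m


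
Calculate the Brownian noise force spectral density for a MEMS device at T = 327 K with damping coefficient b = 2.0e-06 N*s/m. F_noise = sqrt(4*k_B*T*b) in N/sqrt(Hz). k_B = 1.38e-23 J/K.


Step 1: Compute 4 * k_B * T * b
= 4 * 1.38e-23 * 327 * 2.0e-06
= 3.6101e-26 N^2/Hz
Step 2: F_noise = sqrt(3.6101e-26)
F_noise = 1.90e-13 N/sqrt(Hz)


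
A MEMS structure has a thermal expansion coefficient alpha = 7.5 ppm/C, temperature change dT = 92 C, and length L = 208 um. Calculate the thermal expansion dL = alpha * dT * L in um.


Step 1: Convert CTE: alpha = 7.5 ppm/C = 7.5e-6 /C
Step 2: dL = 7.5e-6 * 92 * 208
dL = 0.1435 um


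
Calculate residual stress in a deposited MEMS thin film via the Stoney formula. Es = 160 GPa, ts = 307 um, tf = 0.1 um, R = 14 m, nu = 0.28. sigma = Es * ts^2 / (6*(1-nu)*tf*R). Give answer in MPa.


Step 1: Compute numerator: Es * ts^2 = 160 * 307^2 = 15079840 (GPa*um^2)
Step 2: Compute denominator (R in um): 6*(1-nu)*tf*R = 6*0.72*0.1*14e6 = 6048000.0 (um^2)
Step 3: sigma (GPa) = 15079840 / 6048000.0 = 2.49336e+00 GPa
Step 4: Convert to MPa (x1000): sigma = 2493.4 MPa


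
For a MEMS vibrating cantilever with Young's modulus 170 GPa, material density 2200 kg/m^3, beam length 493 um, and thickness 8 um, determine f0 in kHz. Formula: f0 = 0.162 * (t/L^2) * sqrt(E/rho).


Step 1: Convert units to SI.
t_SI = 8e-6 m, L_SI = 493e-6 m
Step 2: Calculate sqrt(E/rho).
sqrt(170e9 / 2200) = 8790.49 m/s
Step 3: Compute f0.
f0 = 0.162 * 8e-6 / (493e-6)^2 * 8790.49 = 46873.2 Hz = 46.87 kHz


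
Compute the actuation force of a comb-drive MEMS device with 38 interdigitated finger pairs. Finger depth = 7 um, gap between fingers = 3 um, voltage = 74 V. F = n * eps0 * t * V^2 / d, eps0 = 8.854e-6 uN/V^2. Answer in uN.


Step 1: Parameters: n=38, eps0=8.854e-6 uN/V^2, t=7 um, V=74 V, d=3 um
Step 2: V^2 = 5476
Step 3: F = 38 * 8.854e-6 * 7 * 5476 / 3
F = 4.299 uN


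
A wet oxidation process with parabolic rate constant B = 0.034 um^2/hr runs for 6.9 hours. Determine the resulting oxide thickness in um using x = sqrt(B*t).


Step 1: Compute B*t = 0.034 * 6.9 = 0.2346
Step 2: x = sqrt(0.2346)
x = 0.484 um


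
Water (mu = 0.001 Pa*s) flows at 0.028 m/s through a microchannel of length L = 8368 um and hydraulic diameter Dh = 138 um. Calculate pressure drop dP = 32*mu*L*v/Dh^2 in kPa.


Step 1: Convert to SI: L = 8368e-6 m, Dh = 138e-6 m
Step 2: dP = 32 * 0.001 * 8368e-6 * 0.028 / (138e-6)^2
Step 3: dP = 393.71 Pa
Step 4: Convert to kPa: dP = 0.39 kPa


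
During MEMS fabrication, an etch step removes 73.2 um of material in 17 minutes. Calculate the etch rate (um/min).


Step 1: Etch rate = depth / time
Step 2: rate = 73.2 / 17
rate = 4.306 um/min


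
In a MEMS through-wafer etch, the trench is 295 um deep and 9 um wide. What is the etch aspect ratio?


Step 1: AR = depth / width
Step 2: AR = 295 / 9
AR = 32.8


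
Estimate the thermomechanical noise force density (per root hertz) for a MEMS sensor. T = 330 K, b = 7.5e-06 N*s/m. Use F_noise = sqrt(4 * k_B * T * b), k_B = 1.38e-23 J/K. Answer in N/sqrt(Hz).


Step 1: Compute 4 * k_B * T * b
= 4 * 1.38e-23 * 330 * 7.5e-06
= 1.3662e-25 N^2/Hz
Step 2: F_noise = sqrt(1.3662e-25)
F_noise = 3.70e-13 N/sqrt(Hz)


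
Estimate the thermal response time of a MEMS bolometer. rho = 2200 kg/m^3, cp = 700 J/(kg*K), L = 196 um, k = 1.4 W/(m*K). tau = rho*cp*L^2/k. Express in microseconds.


Step 1: Convert L to m: L = 196e-6 m
Step 2: L^2 = (196e-6)^2 = 3.8416e-08 m^2
Step 3: tau = 2200 * 700 * 3.8416e-08 / 1.4 = 4.22576e-02 s
Step 4: Convert to microseconds (multiply by 1e6).
tau = 42257.6 us


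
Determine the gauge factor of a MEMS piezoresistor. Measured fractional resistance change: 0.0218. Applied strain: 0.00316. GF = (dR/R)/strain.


Step 1: Identify values.
dR/R = 0.0218, strain = 0.00316
Step 2: GF = (dR/R) / strain = 0.0218 / 0.00316
GF = 6.9


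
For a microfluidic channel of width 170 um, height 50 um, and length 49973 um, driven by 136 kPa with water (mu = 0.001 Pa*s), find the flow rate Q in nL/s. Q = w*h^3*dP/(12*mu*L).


Step 1: Convert all dimensions to SI (meters).
w = 170e-6 m, h = 50e-6 m, L = 49973e-6 m, dP = 136e3 Pa
Step 2: Q = w * h^3 * dP / (12 * mu * L)
Q = 170e-6 * (50e-6)^3 * 136e3 / (12 * 0.001 * 49973e-6) = 4.81926907e-09 m^3/s
Step 3: Convert Q from m^3/s to nL/s (1 m^3 = 1e12 nL, so multiply by 1e12).
Q = 4819.269 nL/s


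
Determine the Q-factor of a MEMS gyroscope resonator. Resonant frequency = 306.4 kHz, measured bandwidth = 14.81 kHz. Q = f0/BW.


Step 1: Q = f0 / bandwidth
Step 2: Q = 306.4 / 14.81
Q = 20.7


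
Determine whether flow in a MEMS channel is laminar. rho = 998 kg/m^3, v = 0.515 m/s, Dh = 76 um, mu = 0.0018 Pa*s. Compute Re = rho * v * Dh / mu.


Step 1: Convert Dh to meters: Dh = 76e-6 m
Step 2: Re = rho * v * Dh / mu
Re = 998 * 0.515 * 76e-6 / 0.0018
Re = 21.701
Since Re = 21.701 is below ~2300, the flow is laminar.


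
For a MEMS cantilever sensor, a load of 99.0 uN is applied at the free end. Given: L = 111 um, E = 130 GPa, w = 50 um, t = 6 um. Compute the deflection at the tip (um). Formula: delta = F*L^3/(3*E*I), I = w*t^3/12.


Step 1: Calculate the second moment of area.
I = w * t^3 / 12 = 50 * 6^3 / 12 = 900.0 um^4
Step 2: Convert E to consistent units (1 GPa = 1000 uN/um^2).
E = 130 GPa = 130000 uN/um^2
Step 3: Calculate tip deflection.
delta = F * L^3 / (3 * E * I)
delta = 99.0 * 111^3 / (3 * 130000 * 900.0)
delta = 0.3857 um


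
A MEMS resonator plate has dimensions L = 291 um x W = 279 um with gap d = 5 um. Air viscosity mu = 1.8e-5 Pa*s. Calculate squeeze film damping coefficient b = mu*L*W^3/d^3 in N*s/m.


Step 1: Convert to SI.
L = 291e-6 m, W = 279e-6 m, d = 5e-6 m
Step 2: W^3 = (279e-6)^3 = 2.17e-11 m^3
Step 3: d^3 = (5e-6)^3 = 1.25e-16 m^3
Step 4: b = 1.8e-5 * 291e-6 * 2.17e-11 / 1.25e-16
b = 9.10e-04 N*s/m


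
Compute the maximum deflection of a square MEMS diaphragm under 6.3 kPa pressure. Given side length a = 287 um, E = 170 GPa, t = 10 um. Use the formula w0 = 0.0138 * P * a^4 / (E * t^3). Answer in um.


Step 1: Convert pressure to compatible units (E is in GPa, so P in GPa).
P = 6.3 kPa = 6.3e-6 GPa
Step 2: Compute numerator: 0.0138 * P * a^4.
a^4 = 287^4 = 6784652161
numerator = 0.0138 * 6.3e-6 * 6784652161 = 5.899e+02
Step 3: Compute denominator: E * t^3 = 170 * 10^3 = 170000
Step 4: w0 = numerator / denominator = 5.899e+02 / 170000 = 0.0035 um


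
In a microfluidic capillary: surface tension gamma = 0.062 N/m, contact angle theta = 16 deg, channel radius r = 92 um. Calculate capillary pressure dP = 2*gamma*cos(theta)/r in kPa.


Step 1: cos(16 deg) = 0.9613
Step 2: Convert r to m: r = 92e-6 m
Step 3: dP = 2 * 0.062 * 0.9613 / 92e-6 = 1295.7 Pa
Step 4: Convert Pa to kPa (divide by 1000).
dP = 1.3 kPa


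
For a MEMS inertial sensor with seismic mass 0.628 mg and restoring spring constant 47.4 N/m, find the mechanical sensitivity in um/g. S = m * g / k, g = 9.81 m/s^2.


Step 1: Convert mass: m = 0.628 mg = 6.28e-07 kg
Step 2: S = m * g / k = 6.28e-07 * 9.81 / 47.4
Step 3: S = 1.30e-07 m/g
Step 4: Convert to um/g: S = 0.13 um/g


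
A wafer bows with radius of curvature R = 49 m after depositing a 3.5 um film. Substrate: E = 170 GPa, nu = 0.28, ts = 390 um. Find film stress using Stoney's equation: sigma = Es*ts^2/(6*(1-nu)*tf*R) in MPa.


Step 1: Compute numerator: Es * ts^2 = 170 * 390^2 = 25857000 (GPa*um^2)
Step 2: Compute denominator (R in um): 6*(1-nu)*tf*R = 6*0.72*3.5*49e6 = 740880000.0 (um^2)
Step 3: sigma (GPa) = 25857000 / 740880000.0 = 3.49e-02 GPa
Step 4: Convert to MPa (x1000): sigma = 34.9 MPa


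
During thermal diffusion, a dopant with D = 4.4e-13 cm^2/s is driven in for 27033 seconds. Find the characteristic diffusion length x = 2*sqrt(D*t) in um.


Step 1: Compute D*t = 4.4e-13 * 27033 = 1.189452e-08 cm^2
Step 2: sqrt(D*t) = 1.09062e-04 cm
Step 3: x = 2 * 1.09062e-04 cm = 2.18124e-04 cm
Step 4: Convert to um (1 cm = 1e4 um): x = 2.181 um


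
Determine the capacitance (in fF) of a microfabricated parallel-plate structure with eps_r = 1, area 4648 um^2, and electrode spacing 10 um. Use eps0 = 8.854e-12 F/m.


Step 1: Convert area to m^2: A = 4648e-12 m^2
Step 2: Convert gap to m: d = 10e-6 m
Step 3: C = eps0 * eps_r * A / d
C = 8.854e-12 * 1 * 4648e-12 / 10e-6
Step 4: Convert to fF (multiply by 1e15).
C = 4.12 fF


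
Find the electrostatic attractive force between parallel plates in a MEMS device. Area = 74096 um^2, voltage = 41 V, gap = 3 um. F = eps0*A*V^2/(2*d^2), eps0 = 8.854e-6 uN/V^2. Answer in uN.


Step 1: Identify parameters.
eps0 = 8.854e-6 uN/V^2, A = 74096 um^2, V = 41 V, d = 3 um
Step 2: Compute V^2 = 41^2 = 1681
Step 3: Compute d^2 = 3^2 = 9
Step 4: F = 0.5 * 8.854e-6 * 74096 * 1681 / 9
F = 61.267 uN


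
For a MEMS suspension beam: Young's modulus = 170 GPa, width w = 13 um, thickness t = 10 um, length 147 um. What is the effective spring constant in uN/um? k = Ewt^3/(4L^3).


Step 1: Convert E to consistent units (1 GPa = 1000 uN/um^2).
E = 170 GPa = 170000 uN/um^2
Step 2: Compute t^3 = 10^3 = 1000
Step 3: Compute L^3 = 147^3 = 3176523
Step 4: k = 170000 * 13 * 1000 / (4 * 3176523)
k = 173.9323 uN/um


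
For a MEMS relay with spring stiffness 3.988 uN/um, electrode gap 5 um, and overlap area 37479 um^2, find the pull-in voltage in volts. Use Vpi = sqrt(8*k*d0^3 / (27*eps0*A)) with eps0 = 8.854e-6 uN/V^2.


Step 1: Compute numerator: 8 * k * d0^3 = 8 * 3.988 * 5^3 = 3988.0
Step 2: Compute denominator: 27 * eps0 * A = 27 * 8.854e-6 * 37479 = 8.959655
Step 3: Vpi = sqrt(3988.0 / 8.959655)
Vpi = 21.1 V


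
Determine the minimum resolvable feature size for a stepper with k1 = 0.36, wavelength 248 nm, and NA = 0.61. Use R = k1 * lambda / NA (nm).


Step 1: Identify values: k1 = 0.36, lambda = 248 nm, NA = 0.61
Step 2: R = k1 * lambda / NA
R = 0.36 * 248 / 0.61
R = 146.4 nm


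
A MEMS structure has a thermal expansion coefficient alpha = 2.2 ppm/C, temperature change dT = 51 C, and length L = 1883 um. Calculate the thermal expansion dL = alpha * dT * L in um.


Step 1: Convert CTE: alpha = 2.2 ppm/C = 2.2e-6 /C
Step 2: dL = 2.2e-6 * 51 * 1883
dL = 0.2113 um


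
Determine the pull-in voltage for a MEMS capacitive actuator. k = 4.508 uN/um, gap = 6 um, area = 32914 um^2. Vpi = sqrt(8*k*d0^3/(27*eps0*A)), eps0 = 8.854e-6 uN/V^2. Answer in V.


Step 1: Compute numerator: 8 * k * d0^3 = 8 * 4.508 * 6^3 = 7789.824
Step 2: Compute denominator: 27 * eps0 * A = 27 * 8.854e-6 * 32914 = 7.868355
Step 3: Vpi = sqrt(7789.824 / 7.868355)
Vpi = 31.46 V


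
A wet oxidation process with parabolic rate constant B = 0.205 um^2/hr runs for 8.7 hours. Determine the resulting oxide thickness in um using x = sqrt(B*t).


Step 1: Compute B*t = 0.205 * 8.7 = 1.7835
Step 2: x = sqrt(1.7835)
x = 1.335 um


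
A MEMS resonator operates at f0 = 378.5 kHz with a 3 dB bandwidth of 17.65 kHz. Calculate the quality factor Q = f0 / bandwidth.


Step 1: Q = f0 / bandwidth
Step 2: Q = 378.5 / 17.65
Q = 21.4


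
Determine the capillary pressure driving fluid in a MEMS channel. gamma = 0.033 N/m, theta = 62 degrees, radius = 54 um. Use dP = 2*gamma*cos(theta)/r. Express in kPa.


Step 1: cos(62 deg) = 0.4695
Step 2: Convert r to m: r = 54e-6 m
Step 3: dP = 2 * 0.033 * 0.4695 / 54e-6 = 573.8 Pa
Step 4: Convert Pa to kPa (divide by 1000).
dP = 0.57 kPa


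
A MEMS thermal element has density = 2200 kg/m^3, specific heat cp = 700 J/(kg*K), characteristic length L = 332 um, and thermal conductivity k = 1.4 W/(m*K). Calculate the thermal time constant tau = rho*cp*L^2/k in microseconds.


Step 1: Convert L to m: L = 332e-6 m
Step 2: L^2 = (332e-6)^2 = 1.10224e-07 m^2
Step 3: tau = 2200 * 700 * 1.10224e-07 / 1.4 = 1.212464e-01 s
Step 4: Convert to microseconds (multiply by 1e6).
tau = 121246.4 us


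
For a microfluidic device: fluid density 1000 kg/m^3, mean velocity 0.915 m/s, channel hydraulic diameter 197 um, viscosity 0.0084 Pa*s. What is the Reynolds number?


Step 1: Convert Dh to meters: Dh = 197e-6 m
Step 2: Re = rho * v * Dh / mu
Re = 1000 * 0.915 * 197e-6 / 0.0084
Re = 21.459


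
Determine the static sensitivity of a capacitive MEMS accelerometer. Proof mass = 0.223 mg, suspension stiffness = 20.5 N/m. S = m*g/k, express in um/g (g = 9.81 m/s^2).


Step 1: Convert mass: m = 0.223 mg = 2.23e-07 kg
Step 2: S = m * g / k = 2.23e-07 * 9.81 / 20.5
Step 3: S = 1.07e-07 m/g
Step 4: Convert to um/g: S = 0.107 um/g


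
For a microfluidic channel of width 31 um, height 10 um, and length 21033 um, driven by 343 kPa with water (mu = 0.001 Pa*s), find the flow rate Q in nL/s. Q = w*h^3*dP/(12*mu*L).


Step 1: Convert all dimensions to SI (meters).
w = 31e-6 m, h = 10e-6 m, L = 21033e-6 m, dP = 343e3 Pa
Step 2: Q = w * h^3 * dP / (12 * mu * L)
Q = 31e-6 * (10e-6)^3 * 343e3 / (12 * 0.001 * 21033e-6) = 4.212824e-11 m^3/s
Step 3: Convert Q from m^3/s to nL/s (1 m^3 = 1e12 nL, so multiply by 1e12).
Q = 42.128 nL/s


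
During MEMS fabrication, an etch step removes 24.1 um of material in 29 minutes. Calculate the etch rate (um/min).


Step 1: Etch rate = depth / time
Step 2: rate = 24.1 / 29
rate = 0.831 um/min


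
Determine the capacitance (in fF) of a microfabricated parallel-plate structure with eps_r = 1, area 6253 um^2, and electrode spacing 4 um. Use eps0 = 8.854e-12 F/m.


Step 1: Convert area to m^2: A = 6253e-12 m^2
Step 2: Convert gap to m: d = 4e-6 m
Step 3: C = eps0 * eps_r * A / d
C = 8.854e-12 * 1 * 6253e-12 / 4e-6
Step 4: Convert to fF (multiply by 1e15).
C = 13.84 fF


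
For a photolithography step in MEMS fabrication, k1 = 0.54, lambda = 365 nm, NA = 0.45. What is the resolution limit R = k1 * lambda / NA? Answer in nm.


Step 1: Identify values: k1 = 0.54, lambda = 365 nm, NA = 0.45
Step 2: R = k1 * lambda / NA
R = 0.54 * 365 / 0.45
R = 438.0 nm


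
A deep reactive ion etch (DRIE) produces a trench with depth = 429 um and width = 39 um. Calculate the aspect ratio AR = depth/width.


Step 1: AR = depth / width
Step 2: AR = 429 / 39
AR = 11.0


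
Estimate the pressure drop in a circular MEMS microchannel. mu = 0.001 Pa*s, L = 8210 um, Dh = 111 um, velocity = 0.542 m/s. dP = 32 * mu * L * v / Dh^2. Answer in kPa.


Step 1: Convert to SI: L = 8210e-6 m, Dh = 111e-6 m
Step 2: dP = 32 * 0.001 * 8210e-6 * 0.542 / (111e-6)^2
Step 3: dP = 11557.04 Pa
Step 4: Convert to kPa: dP = 11.56 kPa


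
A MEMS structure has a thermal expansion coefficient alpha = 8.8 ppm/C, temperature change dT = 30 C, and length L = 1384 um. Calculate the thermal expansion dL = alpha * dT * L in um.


Step 1: Convert CTE: alpha = 8.8 ppm/C = 8.8e-6 /C
Step 2: dL = 8.8e-6 * 30 * 1384
dL = 0.3654 um


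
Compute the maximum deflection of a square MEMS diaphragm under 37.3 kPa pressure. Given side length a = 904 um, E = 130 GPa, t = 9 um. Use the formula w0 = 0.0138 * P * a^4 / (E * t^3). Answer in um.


Step 1: Convert pressure to compatible units (E is in GPa, so P in GPa).
P = 37.3 kPa = 37.3e-6 GPa
Step 2: Compute numerator: 0.0138 * P * a^4.
a^4 = 904^4 = 667841990656
numerator = 0.0138 * 37.3e-6 * 667841990656 = 3.43765e+05
Step 3: Compute denominator: E * t^3 = 130 * 9^3 = 94770
Step 4: w0 = numerator / denominator = 3.43765e+05 / 94770 = 3.6274 um


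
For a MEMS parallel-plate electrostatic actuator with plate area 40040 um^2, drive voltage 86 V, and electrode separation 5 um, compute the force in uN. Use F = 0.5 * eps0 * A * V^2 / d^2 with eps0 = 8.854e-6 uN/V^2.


Step 1: Identify parameters.
eps0 = 8.854e-6 uN/V^2, A = 40040 um^2, V = 86 V, d = 5 um
Step 2: Compute V^2 = 86^2 = 7396
Step 3: Compute d^2 = 5^2 = 25
Step 4: F = 0.5 * 8.854e-6 * 40040 * 7396 / 25
F = 52.44 uN


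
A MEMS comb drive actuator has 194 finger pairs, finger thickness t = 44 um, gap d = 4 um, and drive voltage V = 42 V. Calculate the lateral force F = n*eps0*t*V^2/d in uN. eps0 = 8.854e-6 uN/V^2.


Step 1: Parameters: n=194, eps0=8.854e-6 uN/V^2, t=44 um, V=42 V, d=4 um
Step 2: V^2 = 1764
Step 3: F = 194 * 8.854e-6 * 44 * 1764 / 4
F = 33.33 uN


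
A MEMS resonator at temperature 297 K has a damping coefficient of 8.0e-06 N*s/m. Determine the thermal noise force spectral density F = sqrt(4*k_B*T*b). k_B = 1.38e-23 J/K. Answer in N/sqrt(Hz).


Step 1: Compute 4 * k_B * T * b
= 4 * 1.38e-23 * 297 * 8.0e-06
= 1.3116e-25 N^2/Hz
Step 2: F_noise = sqrt(1.3116e-25)
F_noise = 3.62e-13 N/sqrt(Hz)


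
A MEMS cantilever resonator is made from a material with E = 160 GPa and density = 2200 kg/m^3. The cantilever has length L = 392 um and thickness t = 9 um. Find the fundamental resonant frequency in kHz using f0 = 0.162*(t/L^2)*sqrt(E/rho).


Step 1: Convert units to SI.
t_SI = 9e-6 m, L_SI = 392e-6 m
Step 2: Calculate sqrt(E/rho).
sqrt(160e9 / 2200) = 8528.03 m/s
Step 3: Compute f0.
f0 = 0.162 * 9e-6 / (392e-6)^2 * 8528.03 = 80915.9 Hz = 80.92 kHz


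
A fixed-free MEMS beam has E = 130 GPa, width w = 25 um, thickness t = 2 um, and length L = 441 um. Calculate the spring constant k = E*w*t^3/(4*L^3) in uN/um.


Step 1: Convert E to consistent units (1 GPa = 1000 uN/um^2).
E = 130 GPa = 130000 uN/um^2
Step 2: Compute t^3 = 2^3 = 8
Step 3: Compute L^3 = 441^3 = 85766121
Step 4: k = 130000 * 25 * 8 / (4 * 85766121)
k = 0.0758 uN/um


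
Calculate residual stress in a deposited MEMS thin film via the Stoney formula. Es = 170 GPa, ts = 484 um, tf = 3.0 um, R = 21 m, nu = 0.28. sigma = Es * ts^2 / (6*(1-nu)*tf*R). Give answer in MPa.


Step 1: Compute numerator: Es * ts^2 = 170 * 484^2 = 39823520 (GPa*um^2)
Step 2: Compute denominator (R in um): 6*(1-nu)*tf*R = 6*0.72*3.0*21e6 = 272160000.0 (um^2)
Step 3: sigma (GPa) = 39823520 / 272160000.0 = 1.46324e-01 GPa
Step 4: Convert to MPa (x1000): sigma = 146.3 MPa


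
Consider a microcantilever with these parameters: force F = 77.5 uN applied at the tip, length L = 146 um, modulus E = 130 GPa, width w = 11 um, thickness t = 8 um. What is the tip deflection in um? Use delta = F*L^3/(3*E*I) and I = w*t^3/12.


Step 1: Calculate the second moment of area.
I = w * t^3 / 12 = 11 * 8^3 / 12 = 469.3333 um^4
Step 2: Convert E to consistent units (1 GPa = 1000 uN/um^2).
E = 130 GPa = 130000 uN/um^2
Step 3: Calculate tip deflection.
delta = F * L^3 / (3 * E * I)
delta = 77.5 * 146^3 / (3 * 130000 * 469.3333)
delta = 1.3177 um


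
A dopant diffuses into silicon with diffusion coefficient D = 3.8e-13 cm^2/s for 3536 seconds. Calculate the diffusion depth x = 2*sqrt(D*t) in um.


Step 1: Compute D*t = 3.8e-13 * 3536 = 1.34368e-09 cm^2
Step 2: sqrt(D*t) = 3.6656e-05 cm
Step 3: x = 2 * 3.6656e-05 cm = 7.3312e-05 cm
Step 4: Convert to um (1 cm = 1e4 um): x = 0.733 um


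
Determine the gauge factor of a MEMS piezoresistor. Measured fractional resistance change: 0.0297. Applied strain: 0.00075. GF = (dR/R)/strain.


Step 1: Identify values.
dR/R = 0.0297, strain = 0.00075
Step 2: GF = (dR/R) / strain = 0.0297 / 0.00075
GF = 39.6


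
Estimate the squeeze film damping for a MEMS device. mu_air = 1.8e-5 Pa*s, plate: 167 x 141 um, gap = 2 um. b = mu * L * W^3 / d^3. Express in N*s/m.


Step 1: Convert to SI.
L = 167e-6 m, W = 141e-6 m, d = 2e-6 m
Step 2: W^3 = (141e-6)^3 = 2.80e-12 m^3
Step 3: d^3 = (2e-6)^3 = 8.00e-18 m^3
Step 4: b = 1.8e-5 * 167e-6 * 2.80e-12 / 8.00e-18
b = 1.05e-03 N*s/m


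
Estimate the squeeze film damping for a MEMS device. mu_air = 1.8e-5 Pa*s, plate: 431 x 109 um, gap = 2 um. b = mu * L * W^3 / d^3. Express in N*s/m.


Step 1: Convert to SI.
L = 431e-6 m, W = 109e-6 m, d = 2e-6 m
Step 2: W^3 = (109e-6)^3 = 1.30e-12 m^3
Step 3: d^3 = (2e-6)^3 = 8.00e-18 m^3
Step 4: b = 1.8e-5 * 431e-6 * 1.30e-12 / 8.00e-18
b = 1.26e-03 N*s/m


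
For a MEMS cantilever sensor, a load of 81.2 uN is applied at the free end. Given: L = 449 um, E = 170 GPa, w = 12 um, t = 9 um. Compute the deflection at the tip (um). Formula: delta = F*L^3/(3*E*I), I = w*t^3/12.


Step 1: Calculate the second moment of area.
I = w * t^3 / 12 = 12 * 9^3 / 12 = 729.0 um^4
Step 2: Convert E to consistent units (1 GPa = 1000 uN/um^2).
E = 170 GPa = 170000 uN/um^2
Step 3: Calculate tip deflection.
delta = F * L^3 / (3 * E * I)
delta = 81.2 * 449^3 / (3 * 170000 * 729.0)
delta = 19.7696 um


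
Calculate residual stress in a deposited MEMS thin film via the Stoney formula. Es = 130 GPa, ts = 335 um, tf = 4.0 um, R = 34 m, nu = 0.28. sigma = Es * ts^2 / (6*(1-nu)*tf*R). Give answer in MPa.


Step 1: Compute numerator: Es * ts^2 = 130 * 335^2 = 14589250 (GPa*um^2)
Step 2: Compute denominator (R in um): 6*(1-nu)*tf*R = 6*0.72*4.0*34e6 = 587520000.0 (um^2)
Step 3: sigma (GPa) = 14589250 / 587520000.0 = 2.4832e-02 GPa
Step 4: Convert to MPa (x1000): sigma = 24.8 MPa


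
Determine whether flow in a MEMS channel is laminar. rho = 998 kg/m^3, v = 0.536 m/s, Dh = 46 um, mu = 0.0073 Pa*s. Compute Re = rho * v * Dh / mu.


Step 1: Convert Dh to meters: Dh = 46e-6 m
Step 2: Re = rho * v * Dh / mu
Re = 998 * 0.536 * 46e-6 / 0.0073
Re = 3.371
Since Re = 3.371 is below ~2300, the flow is laminar.


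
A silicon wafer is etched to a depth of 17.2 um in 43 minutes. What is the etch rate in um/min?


Step 1: Etch rate = depth / time
Step 2: rate = 17.2 / 43
rate = 0.4 um/min


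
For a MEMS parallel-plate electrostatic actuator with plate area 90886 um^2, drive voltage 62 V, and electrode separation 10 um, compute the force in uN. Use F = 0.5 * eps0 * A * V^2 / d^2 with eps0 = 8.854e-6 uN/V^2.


Step 1: Identify parameters.
eps0 = 8.854e-6 uN/V^2, A = 90886 um^2, V = 62 V, d = 10 um
Step 2: Compute V^2 = 62^2 = 3844
Step 3: Compute d^2 = 10^2 = 100
Step 4: F = 0.5 * 8.854e-6 * 90886 * 3844 / 100
F = 15.466 uN


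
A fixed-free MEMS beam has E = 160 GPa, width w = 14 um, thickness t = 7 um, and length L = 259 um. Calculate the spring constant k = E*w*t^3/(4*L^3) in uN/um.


Step 1: Convert E to consistent units (1 GPa = 1000 uN/um^2).
E = 160 GPa = 160000 uN/um^2
Step 2: Compute t^3 = 7^3 = 343
Step 3: Compute L^3 = 259^3 = 17373979
Step 4: k = 160000 * 14 * 343 / (4 * 17373979)
k = 11.0556 uN/um


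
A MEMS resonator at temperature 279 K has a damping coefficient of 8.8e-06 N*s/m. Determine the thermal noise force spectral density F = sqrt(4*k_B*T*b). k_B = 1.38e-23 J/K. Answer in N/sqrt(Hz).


Step 1: Compute 4 * k_B * T * b
= 4 * 1.38e-23 * 279 * 8.8e-06
= 1.3553e-25 N^2/Hz
Step 2: F_noise = sqrt(1.3553e-25)
F_noise = 3.68e-13 N/sqrt(Hz)


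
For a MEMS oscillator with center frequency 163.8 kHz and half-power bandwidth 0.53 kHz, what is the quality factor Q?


Step 1: Q = f0 / bandwidth
Step 2: Q = 163.8 / 0.53
Q = 309.1


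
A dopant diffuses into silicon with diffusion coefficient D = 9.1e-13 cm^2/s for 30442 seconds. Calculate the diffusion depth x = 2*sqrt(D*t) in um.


Step 1: Compute D*t = 9.1e-13 * 30442 = 2.770222e-08 cm^2
Step 2: sqrt(D*t) = 1.6644e-04 cm
Step 3: x = 2 * 1.6644e-04 cm = 3.3288e-04 cm
Step 4: Convert to um (1 cm = 1e4 um): x = 3.329 um


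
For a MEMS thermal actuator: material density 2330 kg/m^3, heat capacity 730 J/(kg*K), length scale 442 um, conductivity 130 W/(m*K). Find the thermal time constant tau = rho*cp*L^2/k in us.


Step 1: Convert L to m: L = 442e-6 m
Step 2: L^2 = (442e-6)^2 = 1.95364e-07 m^2
Step 3: tau = 2330 * 730 * 1.95364e-07 / 130 = 2.55611252e-03 s
Step 4: Convert to microseconds (multiply by 1e6).
tau = 2556.113 us


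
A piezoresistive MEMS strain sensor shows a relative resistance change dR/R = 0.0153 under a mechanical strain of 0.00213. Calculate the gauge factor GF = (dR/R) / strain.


Step 1: Identify values.
dR/R = 0.0153, strain = 0.00213
Step 2: GF = (dR/R) / strain = 0.0153 / 0.00213
GF = 7.2


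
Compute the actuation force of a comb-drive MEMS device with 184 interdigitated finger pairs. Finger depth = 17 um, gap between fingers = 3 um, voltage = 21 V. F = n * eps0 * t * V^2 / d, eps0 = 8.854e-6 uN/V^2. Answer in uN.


Step 1: Parameters: n=184, eps0=8.854e-6 uN/V^2, t=17 um, V=21 V, d=3 um
Step 2: V^2 = 441
Step 3: F = 184 * 8.854e-6 * 17 * 441 / 3
F = 4.071 uN


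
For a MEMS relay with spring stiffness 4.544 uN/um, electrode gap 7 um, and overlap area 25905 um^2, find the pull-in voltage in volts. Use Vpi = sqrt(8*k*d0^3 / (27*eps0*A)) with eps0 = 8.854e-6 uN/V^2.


Step 1: Compute numerator: 8 * k * d0^3 = 8 * 4.544 * 7^3 = 12468.736
Step 2: Compute denominator: 27 * eps0 * A = 27 * 8.854e-6 * 25905 = 6.192797
Step 3: Vpi = sqrt(12468.736 / 6.192797)
Vpi = 44.87 V


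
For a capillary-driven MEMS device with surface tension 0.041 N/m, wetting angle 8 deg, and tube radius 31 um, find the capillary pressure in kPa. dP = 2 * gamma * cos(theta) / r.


Step 1: cos(8 deg) = 0.9903
Step 2: Convert r to m: r = 31e-6 m
Step 3: dP = 2 * 0.041 * 0.9903 / 31e-6 = 2619.5 Pa
Step 4: Convert Pa to kPa (divide by 1000).
dP = 2.62 kPa


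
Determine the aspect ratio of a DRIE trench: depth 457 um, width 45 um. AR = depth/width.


Step 1: AR = depth / width
Step 2: AR = 457 / 45
AR = 10.2


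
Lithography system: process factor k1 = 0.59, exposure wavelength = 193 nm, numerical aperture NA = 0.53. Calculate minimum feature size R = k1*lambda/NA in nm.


Step 1: Identify values: k1 = 0.59, lambda = 193 nm, NA = 0.53
Step 2: R = k1 * lambda / NA
R = 0.59 * 193 / 0.53
R = 214.8 nm


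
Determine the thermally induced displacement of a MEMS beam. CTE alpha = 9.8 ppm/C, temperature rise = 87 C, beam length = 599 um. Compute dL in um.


Step 1: Convert CTE: alpha = 9.8 ppm/C = 9.8e-6 /C
Step 2: dL = 9.8e-6 * 87 * 599
dL = 0.5107 um


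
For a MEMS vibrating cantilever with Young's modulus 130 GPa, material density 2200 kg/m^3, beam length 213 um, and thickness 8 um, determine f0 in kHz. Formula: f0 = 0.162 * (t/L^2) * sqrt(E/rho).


Step 1: Convert units to SI.
t_SI = 8e-6 m, L_SI = 213e-6 m
Step 2: Calculate sqrt(E/rho).
sqrt(130e9 / 2200) = 7687.06 m/s
Step 3: Compute f0.
f0 = 0.162 * 8e-6 / (213e-6)^2 * 7687.06 = 219586.7 Hz = 219.59 kHz


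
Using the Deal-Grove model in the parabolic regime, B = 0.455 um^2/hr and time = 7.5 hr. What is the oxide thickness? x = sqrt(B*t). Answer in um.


Step 1: Compute B*t = 0.455 * 7.5 = 3.4125
Step 2: x = sqrt(3.4125)
x = 1.847 um


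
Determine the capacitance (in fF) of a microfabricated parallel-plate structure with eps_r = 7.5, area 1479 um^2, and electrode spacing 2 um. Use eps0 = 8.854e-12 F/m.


Step 1: Convert area to m^2: A = 1479e-12 m^2
Step 2: Convert gap to m: d = 2e-6 m
Step 3: C = eps0 * eps_r * A / d
C = 8.854e-12 * 7.5 * 1479e-12 / 2e-6
Step 4: Convert to fF (multiply by 1e15).
C = 49.11 fF


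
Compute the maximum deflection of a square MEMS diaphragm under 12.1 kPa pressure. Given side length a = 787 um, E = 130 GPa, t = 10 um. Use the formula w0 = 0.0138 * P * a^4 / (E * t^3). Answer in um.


Step 1: Convert pressure to compatible units (E is in GPa, so P in GPa).
P = 12.1 kPa = 12.1e-6 GPa
Step 2: Compute numerator: 0.0138 * P * a^4.
a^4 = 787^4 = 383617958161
numerator = 0.0138 * 12.1e-6 * 383617958161 = 6.40565e+04
Step 3: Compute denominator: E * t^3 = 130 * 10^3 = 130000
Step 4: w0 = numerator / denominator = 6.40565e+04 / 130000 = 0.4927 um


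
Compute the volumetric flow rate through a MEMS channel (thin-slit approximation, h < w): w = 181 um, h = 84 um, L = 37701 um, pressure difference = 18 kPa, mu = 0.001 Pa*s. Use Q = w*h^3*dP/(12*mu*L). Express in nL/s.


Step 1: Convert all dimensions to SI (meters).
w = 181e-6 m, h = 84e-6 m, L = 37701e-6 m, dP = 18e3 Pa
Step 2: Q = w * h^3 * dP / (12 * mu * L)
Q = 181e-6 * (84e-6)^3 * 18e3 / (12 * 0.001 * 37701e-6) = 4.26829888e-09 m^3/s
Step 3: Convert Q from m^3/s to nL/s (1 m^3 = 1e12 nL, so multiply by 1e12).
Q = 4268.299 nL/s


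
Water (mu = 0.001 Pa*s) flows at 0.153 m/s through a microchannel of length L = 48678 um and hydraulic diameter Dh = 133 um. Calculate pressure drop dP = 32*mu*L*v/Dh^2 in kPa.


Step 1: Convert to SI: L = 48678e-6 m, Dh = 133e-6 m
Step 2: dP = 32 * 0.001 * 48678e-6 * 0.153 / (133e-6)^2
Step 3: dP = 13473.20 Pa
Step 4: Convert to kPa: dP = 13.47 kPa


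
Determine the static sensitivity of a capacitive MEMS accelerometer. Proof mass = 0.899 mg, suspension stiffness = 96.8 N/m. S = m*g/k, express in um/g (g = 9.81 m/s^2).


Step 1: Convert mass: m = 0.899 mg = 8.99e-07 kg
Step 2: S = m * g / k = 8.99e-07 * 9.81 / 96.8
Step 3: S = 9.11e-08 m/g
Step 4: Convert to um/g: S = 0.091 um/g


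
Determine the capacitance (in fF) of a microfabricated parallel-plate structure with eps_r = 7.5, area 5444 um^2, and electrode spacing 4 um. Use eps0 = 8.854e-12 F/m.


Step 1: Convert area to m^2: A = 5444e-12 m^2
Step 2: Convert gap to m: d = 4e-6 m
Step 3: C = eps0 * eps_r * A / d
C = 8.854e-12 * 7.5 * 5444e-12 / 4e-6
Step 4: Convert to fF (multiply by 1e15).
C = 90.38 fF


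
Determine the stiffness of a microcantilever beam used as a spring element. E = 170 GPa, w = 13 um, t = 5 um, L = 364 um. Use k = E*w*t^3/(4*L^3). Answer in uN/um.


Step 1: Convert E to consistent units (1 GPa = 1000 uN/um^2).
E = 170 GPa = 170000 uN/um^2
Step 2: Compute t^3 = 5^3 = 125
Step 3: Compute L^3 = 364^3 = 48228544
Step 4: k = 170000 * 13 * 125 / (4 * 48228544)
k = 1.432 uN/um


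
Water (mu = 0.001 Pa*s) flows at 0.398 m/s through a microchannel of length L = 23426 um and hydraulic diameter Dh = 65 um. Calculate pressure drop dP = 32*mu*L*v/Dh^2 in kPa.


Step 1: Convert to SI: L = 23426e-6 m, Dh = 65e-6 m
Step 2: dP = 32 * 0.001 * 23426e-6 * 0.398 / (65e-6)^2
Step 3: dP = 70616.22 Pa
Step 4: Convert to kPa: dP = 70.62 kPa


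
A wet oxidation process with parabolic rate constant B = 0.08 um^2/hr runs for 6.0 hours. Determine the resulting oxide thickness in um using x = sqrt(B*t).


Step 1: Compute B*t = 0.08 * 6.0 = 0.48
Step 2: x = sqrt(0.48)
x = 0.693 um


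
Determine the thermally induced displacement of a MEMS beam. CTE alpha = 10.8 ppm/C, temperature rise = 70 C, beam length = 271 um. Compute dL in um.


Step 1: Convert CTE: alpha = 10.8 ppm/C = 10.8e-6 /C
Step 2: dL = 10.8e-6 * 70 * 271
dL = 0.2049 um


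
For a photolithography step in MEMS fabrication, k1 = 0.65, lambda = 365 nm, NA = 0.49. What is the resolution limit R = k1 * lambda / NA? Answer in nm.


Step 1: Identify values: k1 = 0.65, lambda = 365 nm, NA = 0.49
Step 2: R = k1 * lambda / NA
R = 0.65 * 365 / 0.49
R = 484.2 nm


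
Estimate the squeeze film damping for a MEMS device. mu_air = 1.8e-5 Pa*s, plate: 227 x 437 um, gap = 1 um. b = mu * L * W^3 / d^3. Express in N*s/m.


Step 1: Convert to SI.
L = 227e-6 m, W = 437e-6 m, d = 1e-6 m
Step 2: W^3 = (437e-6)^3 = 8.35e-11 m^3
Step 3: d^3 = (1e-6)^3 = 1.00e-18 m^3
Step 4: b = 1.8e-5 * 227e-6 * 8.35e-11 / 1.00e-18
b = 3.41e-01 N*s/m


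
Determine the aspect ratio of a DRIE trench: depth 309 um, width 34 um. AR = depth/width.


Step 1: AR = depth / width
Step 2: AR = 309 / 34
AR = 9.1


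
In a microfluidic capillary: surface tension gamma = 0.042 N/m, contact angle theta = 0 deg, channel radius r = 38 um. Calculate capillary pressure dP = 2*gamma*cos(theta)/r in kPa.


Step 1: cos(0 deg) = 1.0
Step 2: Convert r to m: r = 38e-6 m
Step 3: dP = 2 * 0.042 * 1.0 / 38e-6 = 2210.5 Pa
Step 4: Convert Pa to kPa (divide by 1000).
dP = 2.21 kPa


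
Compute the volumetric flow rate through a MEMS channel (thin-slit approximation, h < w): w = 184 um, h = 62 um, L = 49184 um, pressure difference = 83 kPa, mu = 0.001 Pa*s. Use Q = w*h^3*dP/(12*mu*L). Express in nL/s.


Step 1: Convert all dimensions to SI (meters).
w = 184e-6 m, h = 62e-6 m, L = 49184e-6 m, dP = 83e3 Pa
Step 2: Q = w * h^3 * dP / (12 * mu * L)
Q = 184e-6 * (62e-6)^3 * 83e3 / (12 * 0.001 * 49184e-6) = 6.1668856e-09 m^3/s
Step 3: Convert Q from m^3/s to nL/s (1 m^3 = 1e12 nL, so multiply by 1e12).
Q = 6166.886 nL/s


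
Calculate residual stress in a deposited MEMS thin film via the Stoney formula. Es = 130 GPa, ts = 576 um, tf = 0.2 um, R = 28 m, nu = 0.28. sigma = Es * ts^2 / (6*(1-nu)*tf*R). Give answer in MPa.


Step 1: Compute numerator: Es * ts^2 = 130 * 576^2 = 43130880 (GPa*um^2)
Step 2: Compute denominator (R in um): 6*(1-nu)*tf*R = 6*0.72*0.2*28e6 = 24192000.0 (um^2)
Step 3: sigma (GPa) = 43130880 / 24192000.0 = 1.782857e+00 GPa
Step 4: Convert to MPa (x1000): sigma = 1782.9 MPa


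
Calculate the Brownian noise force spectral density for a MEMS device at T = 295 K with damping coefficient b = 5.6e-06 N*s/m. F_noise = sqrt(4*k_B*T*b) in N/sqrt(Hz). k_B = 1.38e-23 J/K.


Step 1: Compute 4 * k_B * T * b
= 4 * 1.38e-23 * 295 * 5.6e-06
= 9.1190e-26 N^2/Hz
Step 2: F_noise = sqrt(9.1190e-26)
F_noise = 3.02e-13 N/sqrt(Hz)


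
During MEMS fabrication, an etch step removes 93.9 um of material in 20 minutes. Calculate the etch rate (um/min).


Step 1: Etch rate = depth / time
Step 2: rate = 93.9 / 20
rate = 4.695 um/min


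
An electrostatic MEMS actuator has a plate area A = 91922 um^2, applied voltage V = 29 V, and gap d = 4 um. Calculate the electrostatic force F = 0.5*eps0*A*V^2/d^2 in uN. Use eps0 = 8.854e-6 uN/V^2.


Step 1: Identify parameters.
eps0 = 8.854e-6 uN/V^2, A = 91922 um^2, V = 29 V, d = 4 um
Step 2: Compute V^2 = 29^2 = 841
Step 3: Compute d^2 = 4^2 = 16
Step 4: F = 0.5 * 8.854e-6 * 91922 * 841 / 16
F = 21.39 uN


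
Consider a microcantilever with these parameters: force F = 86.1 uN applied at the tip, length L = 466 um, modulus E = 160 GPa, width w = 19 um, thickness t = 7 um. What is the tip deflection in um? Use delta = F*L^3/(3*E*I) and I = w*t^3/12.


Step 1: Calculate the second moment of area.
I = w * t^3 / 12 = 19 * 7^3 / 12 = 543.0833 um^4
Step 2: Convert E to consistent units (1 GPa = 1000 uN/um^2).
E = 160 GPa = 160000 uN/um^2
Step 3: Calculate tip deflection.
delta = F * L^3 / (3 * E * I)
delta = 86.1 * 466^3 / (3 * 160000 * 543.0833)
delta = 33.4236 um


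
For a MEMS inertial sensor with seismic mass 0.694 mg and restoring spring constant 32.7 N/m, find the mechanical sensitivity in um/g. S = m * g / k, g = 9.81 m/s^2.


Step 1: Convert mass: m = 0.694 mg = 6.94e-07 kg
Step 2: S = m * g / k = 6.94e-07 * 9.81 / 32.7
Step 3: S = 2.08e-07 m/g
Step 4: Convert to um/g: S = 0.208 um/g


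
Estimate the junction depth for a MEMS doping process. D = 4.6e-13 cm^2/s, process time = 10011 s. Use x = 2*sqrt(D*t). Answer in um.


Step 1: Compute D*t = 4.6e-13 * 10011 = 4.60506e-09 cm^2
Step 2: sqrt(D*t) = 6.78606e-05 cm
Step 3: x = 2 * 6.78606e-05 cm = 1.357212e-04 cm
Step 4: Convert to um (1 cm = 1e4 um): x = 1.357 um


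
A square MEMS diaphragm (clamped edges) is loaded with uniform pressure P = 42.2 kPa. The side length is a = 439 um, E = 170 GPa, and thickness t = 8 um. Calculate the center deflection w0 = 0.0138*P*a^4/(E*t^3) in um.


Step 1: Convert pressure to compatible units (E is in GPa, so P in GPa).
P = 42.2 kPa = 42.2e-6 GPa
Step 2: Compute numerator: 0.0138 * P * a^4.
a^4 = 439^4 = 37141383841
numerator = 0.0138 * 42.2e-6 * 37141383841 = 2.16297e+04
Step 3: Compute denominator: E * t^3 = 170 * 8^3 = 87040
Step 4: w0 = numerator / denominator = 2.16297e+04 / 87040 = 0.2485 um


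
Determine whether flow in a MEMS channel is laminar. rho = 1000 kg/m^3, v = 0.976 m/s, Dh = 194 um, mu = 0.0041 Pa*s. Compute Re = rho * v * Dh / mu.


Step 1: Convert Dh to meters: Dh = 194e-6 m
Step 2: Re = rho * v * Dh / mu
Re = 1000 * 0.976 * 194e-6 / 0.0041
Re = 46.181
Since Re = 46.181 is below ~2300, the flow is laminar.


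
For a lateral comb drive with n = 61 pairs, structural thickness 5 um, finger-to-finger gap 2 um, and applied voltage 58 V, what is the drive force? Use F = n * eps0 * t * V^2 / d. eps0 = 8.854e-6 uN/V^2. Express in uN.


Step 1: Parameters: n=61, eps0=8.854e-6 uN/V^2, t=5 um, V=58 V, d=2 um
Step 2: V^2 = 3364
Step 3: F = 61 * 8.854e-6 * 5 * 3364 / 2
F = 4.542 uN


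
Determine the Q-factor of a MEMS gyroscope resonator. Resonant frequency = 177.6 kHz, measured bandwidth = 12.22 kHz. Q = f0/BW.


Step 1: Q = f0 / bandwidth
Step 2: Q = 177.6 / 12.22
Q = 14.5


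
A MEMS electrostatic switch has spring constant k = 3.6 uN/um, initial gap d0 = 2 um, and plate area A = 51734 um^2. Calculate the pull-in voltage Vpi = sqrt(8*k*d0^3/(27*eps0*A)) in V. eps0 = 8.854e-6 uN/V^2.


Step 1: Compute numerator: 8 * k * d0^3 = 8 * 3.6 * 2^3 = 230.4
Step 2: Compute denominator: 27 * eps0 * A = 27 * 8.854e-6 * 51734 = 12.367427
Step 3: Vpi = sqrt(230.4 / 12.367427)
Vpi = 4.32 V


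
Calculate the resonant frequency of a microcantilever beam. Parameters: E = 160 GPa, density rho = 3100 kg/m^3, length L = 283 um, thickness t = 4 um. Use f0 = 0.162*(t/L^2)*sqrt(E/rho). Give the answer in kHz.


Step 1: Convert units to SI.
t_SI = 4e-6 m, L_SI = 283e-6 m
Step 2: Calculate sqrt(E/rho).
sqrt(160e9 / 3100) = 7184.21 m/s
Step 3: Compute f0.
f0 = 0.162 * 4e-6 / (283e-6)^2 * 7184.21 = 58127.4 Hz = 58.13 kHz


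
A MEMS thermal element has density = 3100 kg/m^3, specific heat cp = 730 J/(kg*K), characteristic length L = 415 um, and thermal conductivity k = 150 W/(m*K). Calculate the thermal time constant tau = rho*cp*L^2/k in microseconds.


Step 1: Convert L to m: L = 415e-6 m
Step 2: L^2 = (415e-6)^2 = 1.72225e-07 m^2
Step 3: tau = 3100 * 730 * 1.72225e-07 / 150 = 2.59830117e-03 s
Step 4: Convert to microseconds (multiply by 1e6).
tau = 2598.301 us


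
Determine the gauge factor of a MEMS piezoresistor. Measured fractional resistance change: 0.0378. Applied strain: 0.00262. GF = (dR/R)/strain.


Step 1: Identify values.
dR/R = 0.0378, strain = 0.00262
Step 2: GF = (dR/R) / strain = 0.0378 / 0.00262
GF = 14.4


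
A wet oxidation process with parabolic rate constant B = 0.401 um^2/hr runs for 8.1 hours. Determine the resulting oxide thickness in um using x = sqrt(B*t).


Step 1: Compute B*t = 0.401 * 8.1 = 3.2481
Step 2: x = sqrt(3.2481)
x = 1.802 um


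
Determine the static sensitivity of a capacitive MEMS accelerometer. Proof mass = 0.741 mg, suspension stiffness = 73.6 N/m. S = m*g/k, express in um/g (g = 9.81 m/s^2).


Step 1: Convert mass: m = 0.741 mg = 7.41e-07 kg
Step 2: S = m * g / k = 7.41e-07 * 9.81 / 73.6
Step 3: S = 9.88e-08 m/g
Step 4: Convert to um/g: S = 0.099 um/g
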